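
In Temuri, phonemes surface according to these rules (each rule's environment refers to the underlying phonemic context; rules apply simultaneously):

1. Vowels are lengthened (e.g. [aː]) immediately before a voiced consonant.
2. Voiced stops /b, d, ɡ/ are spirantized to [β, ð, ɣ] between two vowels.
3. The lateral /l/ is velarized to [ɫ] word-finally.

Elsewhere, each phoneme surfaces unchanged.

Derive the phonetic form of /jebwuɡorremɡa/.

[jeːbwuːɣoːrreːmɡa]

/j/ — not in any rule's target class → [j].
/e/ meets the environment for rule 1 (before a voiced consonant) → [eː].
/b/ (between /e/ and /w/) fails the environment for rule 2, so it stays [b].
/w/ — not in any rule's target class → [w].
/u/ meets the environment for rule 1 (before a voiced consonant) → [uː].
/ɡ/ meets the environment for rule 2 (between two vowels) → [ɣ].
/o/ (between /ɡ/ and /r/) occurs before a voiced consonant → [oː] by rule 1.
/r/ (between /o/ and /r/): no rule targets it → [r].
/r/ (between /r/ and /e/): no rule targets it → [r].
/e/ (between /r/ and /m/): before a voiced consonant, so rule 1 applies → [eː].
/m/ — not in any rule's target class → [m].
/ɡ/ — between /m/ and /a/; rule 2 does not apply here → [ɡ].
/a/ — word-final; rule 1 does not apply here → [a].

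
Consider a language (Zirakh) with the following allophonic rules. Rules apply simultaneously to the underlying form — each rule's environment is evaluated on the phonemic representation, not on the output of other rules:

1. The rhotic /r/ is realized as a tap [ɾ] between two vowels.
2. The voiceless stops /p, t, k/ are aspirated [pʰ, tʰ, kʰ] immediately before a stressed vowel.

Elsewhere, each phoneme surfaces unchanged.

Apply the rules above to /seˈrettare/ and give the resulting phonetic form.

/s/ stays [s].
/e/ — not in any rule's target class → [e].
/r/ — between /e/ and /e/, between two vowels — surfaces as [ɾ] (rule 1).
/e/ (between /r/ and /t/): no rule targets it → [e].
/t/ — between /e/ and /t/; rule 2 does not apply here → [t].
/t/ (between /t/ and /a/): rule 2 targets it, but not immediately before a stressed vowel → unchanged [t].
/a/ — not in any rule's target class → [a].
/r/ — between /a/ and /e/, between two vowels — surfaces as [ɾ] (rule 1).
/e/ (word-final): no rule targets it → [e].

[seˈɾettaɾe]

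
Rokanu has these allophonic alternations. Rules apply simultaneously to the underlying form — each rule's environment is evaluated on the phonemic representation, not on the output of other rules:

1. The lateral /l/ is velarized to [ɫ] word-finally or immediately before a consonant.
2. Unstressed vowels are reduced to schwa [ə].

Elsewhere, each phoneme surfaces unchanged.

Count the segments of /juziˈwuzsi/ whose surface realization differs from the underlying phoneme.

Segments that undergo a rule: /u/ → [ə] (rule 2); /i/ → [ə] (rule 2); /i/ → [ə] (rule 2).
All other segments surface unchanged.

3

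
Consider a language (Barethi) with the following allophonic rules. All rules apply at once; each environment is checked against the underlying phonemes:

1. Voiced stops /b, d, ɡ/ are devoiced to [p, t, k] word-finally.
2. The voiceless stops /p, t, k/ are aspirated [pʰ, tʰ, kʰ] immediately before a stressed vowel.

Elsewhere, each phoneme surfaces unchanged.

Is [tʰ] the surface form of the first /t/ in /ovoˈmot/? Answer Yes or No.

/t/ (word-final): rule 2 targets it, but not immediately before a stressed vowel → unchanged [t].
The actual realization is [t], not [tʰ].

No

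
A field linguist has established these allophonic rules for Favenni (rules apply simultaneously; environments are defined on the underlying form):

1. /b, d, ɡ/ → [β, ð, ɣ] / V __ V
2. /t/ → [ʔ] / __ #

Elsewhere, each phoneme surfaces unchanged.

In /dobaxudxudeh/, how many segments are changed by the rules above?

Segments that undergo a rule: /b/ → [β] (rule 1); /d/ → [ð] (rule 1).
All other segments surface unchanged.

2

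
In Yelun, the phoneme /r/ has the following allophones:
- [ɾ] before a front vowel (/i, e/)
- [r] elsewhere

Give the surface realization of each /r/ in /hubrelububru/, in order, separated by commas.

[ɾ], [r]

Occurrence 1 (position 4): before a front vowel (/i, e/) → [ɾ].
Occurrence 2 (position 11): no conditioning environment matches → elsewhere allophone [r].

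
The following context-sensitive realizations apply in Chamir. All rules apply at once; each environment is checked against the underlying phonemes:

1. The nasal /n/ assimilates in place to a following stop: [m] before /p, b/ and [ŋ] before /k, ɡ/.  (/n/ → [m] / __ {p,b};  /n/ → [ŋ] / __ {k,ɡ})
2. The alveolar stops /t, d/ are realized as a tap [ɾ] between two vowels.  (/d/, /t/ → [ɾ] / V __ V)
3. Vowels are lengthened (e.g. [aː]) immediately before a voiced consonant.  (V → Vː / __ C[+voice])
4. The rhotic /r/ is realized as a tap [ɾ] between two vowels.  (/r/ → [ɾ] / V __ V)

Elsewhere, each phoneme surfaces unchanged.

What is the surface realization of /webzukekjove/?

[weːbzukekjoːve]

/w/ (word-initial) is unaffected → [w].
/e/ — between /w/ and /b/, before a voiced consonant — surfaces as [eː] (rule 3).
/b/ — not in any rule's target class → [b].
/z/ (between /b/ and /u/) is unaffected → [z].
/u/ (between /z/ and /k/): rule 3 targets it, but not before a voiced consonant → unchanged [u].
/k/ (between /u/ and /e/): no rule targets it → [k].
/e/ (between /k/ and /k/) fails the environment for rule 3, so it stays [e].
/k/ — not in any rule's target class → [k].
/j/ (between /k/ and /o/): no rule targets it → [j].
Rule 3 applies to /o/ (between /j/ and /v/: before a voiced consonant) → [oː].
/v/ (between /o/ and /e/): no rule targets it → [v].
/e/ (word-final) fails the environment for rule 3, so it stays [e].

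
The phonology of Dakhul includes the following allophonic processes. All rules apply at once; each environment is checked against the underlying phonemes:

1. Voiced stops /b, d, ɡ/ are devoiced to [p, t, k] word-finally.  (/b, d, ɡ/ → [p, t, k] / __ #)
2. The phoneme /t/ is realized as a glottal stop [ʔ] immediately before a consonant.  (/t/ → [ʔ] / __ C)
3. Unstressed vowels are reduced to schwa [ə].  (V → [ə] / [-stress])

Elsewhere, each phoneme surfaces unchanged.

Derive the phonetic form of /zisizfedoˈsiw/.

/z/ (word-initial): no rule targets it → [z].
/i/ (between /z/ and /s/) occurs in an unstressed syllable → [ə] by rule 3.
/s/ (between /i/ and /i/): no rule targets it → [s].
/i/ (between /s/ and /z/) occurs in an unstressed syllable → [ə] by rule 3.
/z/ stays [z].
/f/ stays [f].
Rule 3 applies to /e/ (between /f/ and /d/: in an unstressed syllable) → [ə].
/d/ (between /e/ and /o/) fails the environment for rule 1, so it stays [d].
/o/ — between /d/ and /s/, in an unstressed syllable — surfaces as [ə] (rule 3).
/s/ (between /o/ and /i/) is unaffected → [s].
/i/ (between /s/ and /w/) fails the environment for rule 3, so it stays [i].
/w/ (word-final) is unaffected → [w].

[zəsəzfədəˈsiw]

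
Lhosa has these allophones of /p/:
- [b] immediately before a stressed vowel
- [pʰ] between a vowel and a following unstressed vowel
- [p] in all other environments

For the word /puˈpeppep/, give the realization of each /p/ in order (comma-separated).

[p], [b], [p], [p], [p]

Occurrence 1 (position 1): no conditioning environment matches → elsewhere allophone [p].
Occurrence 2 (position 3): immediately before a stressed vowel → [b].
Occurrence 3 (position 5): no conditioning environment matches → elsewhere allophone [p].
Occurrence 4 (position 6): no conditioning environment matches → elsewhere allophone [p].
Occurrence 5 (position 8): no conditioning environment matches → elsewhere allophone [p].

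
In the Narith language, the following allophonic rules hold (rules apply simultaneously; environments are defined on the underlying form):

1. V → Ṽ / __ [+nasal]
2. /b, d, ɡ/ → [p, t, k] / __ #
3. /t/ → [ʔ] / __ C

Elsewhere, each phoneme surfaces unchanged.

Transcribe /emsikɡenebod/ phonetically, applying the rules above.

[ẽmsikɡẽnebot]

/e/ (word-initial) occurs before a nasal consonant → [ẽ] by rule 1.
/i/ (between /s/ and /k/) is in the target of rule 1 but the environment (before a nasal consonant) is not met → [i].
/ɡ/ — between /k/ and /e/; rule 2 does not apply here → [ɡ].
/e/ meets the environment for rule 1 (before a nasal consonant) → [ẽ].
/e/ (between /n/ and /b/) is in the target of rule 1 but the environment (before a nasal consonant) is not met → [e].
/b/ (between /e/ and /o/) is in the target of rule 2 but the environment (word-finally) is not met → [b].
/o/ (between /b/ and /d/) fails the environment for rule 1, so it stays [o].
/d/ meets the environment for rule 2 (word-finally) → [t].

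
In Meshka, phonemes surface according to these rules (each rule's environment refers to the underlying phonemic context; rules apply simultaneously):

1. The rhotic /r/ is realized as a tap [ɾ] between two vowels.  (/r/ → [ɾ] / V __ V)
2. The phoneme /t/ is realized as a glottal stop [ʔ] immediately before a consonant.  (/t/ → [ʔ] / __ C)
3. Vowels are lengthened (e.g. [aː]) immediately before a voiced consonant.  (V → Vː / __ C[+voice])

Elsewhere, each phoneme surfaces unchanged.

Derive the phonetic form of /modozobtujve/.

[moːdoːzoːbtuːjve]

/m/ stays [m].
/o/ (between /m/ and /d/) occurs before a voiced consonant → [oː] by rule 3.
/d/ (between /o/ and /o/): no rule targets it → [d].
/o/ (between /d/ and /z/): before a voiced consonant, so rule 3 applies → [oː].
/z/ — not in any rule's target class → [z].
/o/ (between /z/ and /b/): before a voiced consonant, so rule 3 applies → [oː].
/b/ (between /o/ and /t/) is unaffected → [b].
/t/ — between /b/ and /u/; rule 2 does not apply here → [t].
Rule 3 applies to /u/ (between /t/ and /j/: before a voiced consonant) → [uː].
/j/ (between /u/ and /v/) is unaffected → [j].
/v/ — not in any rule's target class → [v].
/e/ (word-final) is in the target of rule 3 but the environment (before a voiced consonant) is not met → [e].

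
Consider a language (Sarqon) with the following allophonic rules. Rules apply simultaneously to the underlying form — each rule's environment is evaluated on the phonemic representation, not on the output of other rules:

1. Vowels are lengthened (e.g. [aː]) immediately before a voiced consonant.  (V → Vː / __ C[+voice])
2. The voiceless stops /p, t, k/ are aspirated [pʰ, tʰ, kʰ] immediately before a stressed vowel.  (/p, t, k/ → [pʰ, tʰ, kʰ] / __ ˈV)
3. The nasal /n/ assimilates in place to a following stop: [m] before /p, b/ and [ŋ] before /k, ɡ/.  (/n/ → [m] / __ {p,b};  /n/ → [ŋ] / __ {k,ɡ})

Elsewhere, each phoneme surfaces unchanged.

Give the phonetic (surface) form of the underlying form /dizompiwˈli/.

[diːzoːmpiːwˈli]

/d/ (word-initial) is unaffected → [d].
/i/ (between /d/ and /z/) occurs before a voiced consonant → [iː] by rule 1.
/z/ (between /i/ and /o/): no rule targets it → [z].
Rule 1 applies to /o/ (between /z/ and /m/: before a voiced consonant) → [oː].
/m/ stays [m].
/p/ (between /m/ and /i/) fails the environment for rule 2, so it stays [p].
/i/ (between /p/ and /w/): before a voiced consonant, so rule 1 applies → [iː].
/w/ — not in any rule's target class → [w].
/l/ (between /w/ and /i/): no rule targets it → [l].
/i/ — word-final; rule 1 does not apply here → [i].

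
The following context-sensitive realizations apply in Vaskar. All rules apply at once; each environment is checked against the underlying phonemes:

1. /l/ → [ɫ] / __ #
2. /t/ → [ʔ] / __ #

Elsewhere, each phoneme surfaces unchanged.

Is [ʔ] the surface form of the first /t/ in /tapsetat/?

/t/ (word-initial) is in the target of rule 2 but the environment (word-finally) is not met → [t].
The actual realization is [t], not [ʔ].

No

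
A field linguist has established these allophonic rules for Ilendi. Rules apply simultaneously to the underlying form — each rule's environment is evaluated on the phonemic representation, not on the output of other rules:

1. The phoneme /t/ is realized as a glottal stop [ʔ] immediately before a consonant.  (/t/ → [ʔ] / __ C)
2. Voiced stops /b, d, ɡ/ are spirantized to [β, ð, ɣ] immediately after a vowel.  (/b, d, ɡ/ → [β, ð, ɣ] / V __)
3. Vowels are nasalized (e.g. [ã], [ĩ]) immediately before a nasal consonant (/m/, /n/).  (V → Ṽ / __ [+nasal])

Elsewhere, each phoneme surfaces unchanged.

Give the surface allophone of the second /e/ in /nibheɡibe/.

/e/ (word-final) is in the target of rule 3 but the environment (before a nasal consonant) is not met → [e].

[e]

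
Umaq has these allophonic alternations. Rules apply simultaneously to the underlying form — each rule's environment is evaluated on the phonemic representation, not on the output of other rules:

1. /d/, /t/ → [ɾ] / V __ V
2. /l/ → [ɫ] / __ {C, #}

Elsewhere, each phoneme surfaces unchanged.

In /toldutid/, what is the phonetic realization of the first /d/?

[d]

/d/ — between /l/ and /u/; rule 1 does not apply here → [d].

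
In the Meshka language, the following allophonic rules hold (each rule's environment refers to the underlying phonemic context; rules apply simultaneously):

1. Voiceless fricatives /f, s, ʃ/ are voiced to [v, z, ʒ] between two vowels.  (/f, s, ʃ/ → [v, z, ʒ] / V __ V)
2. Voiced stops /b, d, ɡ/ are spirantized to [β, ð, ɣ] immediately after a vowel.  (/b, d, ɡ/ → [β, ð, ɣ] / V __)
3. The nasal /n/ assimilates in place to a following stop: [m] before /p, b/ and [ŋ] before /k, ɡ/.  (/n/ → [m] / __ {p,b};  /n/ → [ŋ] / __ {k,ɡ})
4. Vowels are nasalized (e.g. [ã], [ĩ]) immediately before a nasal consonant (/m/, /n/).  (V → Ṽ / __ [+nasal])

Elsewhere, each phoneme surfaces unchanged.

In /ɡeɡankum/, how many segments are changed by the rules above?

4

Segments that undergo a rule: /ɡ/ → [ɣ] (rule 2); /a/ → [ã] (rule 4); /n/ → [ŋ] (rule 3); /u/ → [ũ] (rule 4).
All other segments surface unchanged.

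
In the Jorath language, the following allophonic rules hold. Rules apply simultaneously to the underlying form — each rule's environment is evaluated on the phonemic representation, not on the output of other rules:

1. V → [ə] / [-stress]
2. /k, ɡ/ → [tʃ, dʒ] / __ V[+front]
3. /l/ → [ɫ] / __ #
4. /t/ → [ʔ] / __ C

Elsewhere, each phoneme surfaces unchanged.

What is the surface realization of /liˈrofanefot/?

[ləˈrofənəfət]

/l/ (word-initial) fails the environment for rule 3, so it stays [l].
/i/ meets the environment for rule 1 (in an unstressed syllable) → [ə].
/o/ (between /r/ and /f/): rule 1 targets it, but not in an unstressed syllable → unchanged [o].
/a/ meets the environment for rule 1 (in an unstressed syllable) → [ə].
Rule 1 applies to /e/ (between /n/ and /f/: in an unstressed syllable) → [ə].
/o/ (between /f/ and /t/) occurs in an unstressed syllable → [ə] by rule 1.
/t/ (word-final): rule 4 targets it, but not immediately before a consonant → unchanged [t].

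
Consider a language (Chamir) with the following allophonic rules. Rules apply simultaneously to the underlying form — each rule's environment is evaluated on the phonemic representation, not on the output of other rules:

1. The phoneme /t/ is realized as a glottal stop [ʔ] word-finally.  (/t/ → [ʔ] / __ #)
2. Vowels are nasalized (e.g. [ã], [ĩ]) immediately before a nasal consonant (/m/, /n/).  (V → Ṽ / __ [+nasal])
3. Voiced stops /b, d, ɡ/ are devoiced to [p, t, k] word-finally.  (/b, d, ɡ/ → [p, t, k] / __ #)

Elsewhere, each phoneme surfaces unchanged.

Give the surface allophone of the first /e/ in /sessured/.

/e/ (between /s/ and /s/): rule 2 targets it, but not before a nasal consonant → unchanged [e].

[e]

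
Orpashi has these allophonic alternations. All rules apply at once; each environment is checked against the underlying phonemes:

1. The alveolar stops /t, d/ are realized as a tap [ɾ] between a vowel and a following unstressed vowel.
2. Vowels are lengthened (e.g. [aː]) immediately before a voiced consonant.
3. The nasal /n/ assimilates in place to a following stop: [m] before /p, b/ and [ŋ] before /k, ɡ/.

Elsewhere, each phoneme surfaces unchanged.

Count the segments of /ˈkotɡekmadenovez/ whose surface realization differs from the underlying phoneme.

Segments that undergo a rule: /a/ → [aː] (rule 2); /d/ → [ɾ] (rule 1); /e/ → [eː] (rule 2); /o/ → [oː] (rule 2); /e/ → [eː] (rule 2).
All other segments surface unchanged.

5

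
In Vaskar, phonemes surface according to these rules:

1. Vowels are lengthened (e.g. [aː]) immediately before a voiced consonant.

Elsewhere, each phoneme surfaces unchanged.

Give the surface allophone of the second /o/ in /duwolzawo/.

/o/ — word-final; rule 1 does not apply here → [o].

[o]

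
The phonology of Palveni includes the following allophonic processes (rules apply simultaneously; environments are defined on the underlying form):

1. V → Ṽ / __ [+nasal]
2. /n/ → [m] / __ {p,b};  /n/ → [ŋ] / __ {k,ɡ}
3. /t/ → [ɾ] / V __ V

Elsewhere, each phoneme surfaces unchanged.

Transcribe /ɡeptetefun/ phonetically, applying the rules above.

/ɡ/ stays [ɡ].
/e/ (between /ɡ/ and /p/) is in the target of rule 1 but the environment (before a nasal consonant) is not met → [e].
/p/ (between /e/ and /t/) is unaffected → [p].
/t/ (between /p/ and /e/) is in the target of rule 3 but the environment (between two vowels) is not met → [t].
/e/ (between /t/ and /t/): rule 1 targets it, but not before a nasal consonant → unchanged [e].
Rule 3 applies to /t/ (between /e/ and /e/: between two vowels) → [ɾ].
/e/ (between /t/ and /f/) fails the environment for rule 1, so it stays [e].
/f/ stays [f].
/u/ (between /f/ and /n/) occurs before a nasal consonant → [ũ] by rule 1.
/n/ (word-final) is in the target of rule 2 but the environment (before a labial or velar stop) is not met → [n].

[ɡepteɾefũn]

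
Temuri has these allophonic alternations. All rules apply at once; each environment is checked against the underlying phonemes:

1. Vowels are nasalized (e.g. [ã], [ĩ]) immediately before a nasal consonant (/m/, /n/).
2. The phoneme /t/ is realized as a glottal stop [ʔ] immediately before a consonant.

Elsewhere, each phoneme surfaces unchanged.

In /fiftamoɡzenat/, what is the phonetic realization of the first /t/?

/t/ (between /f/ and /a/) fails the environment for rule 2, so it stays [t].

[t]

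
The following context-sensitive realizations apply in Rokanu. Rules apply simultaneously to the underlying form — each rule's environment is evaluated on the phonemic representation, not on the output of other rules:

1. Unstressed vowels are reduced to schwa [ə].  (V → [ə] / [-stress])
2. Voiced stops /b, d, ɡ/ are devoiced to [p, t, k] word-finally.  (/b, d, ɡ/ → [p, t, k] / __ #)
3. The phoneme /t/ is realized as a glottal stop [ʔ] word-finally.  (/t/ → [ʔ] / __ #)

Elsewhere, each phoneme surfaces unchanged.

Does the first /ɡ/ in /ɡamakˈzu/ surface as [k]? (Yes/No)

/ɡ/ (word-initial) fails the environment for rule 2, so it stays [ɡ].
The actual realization is [ɡ], not [k].

No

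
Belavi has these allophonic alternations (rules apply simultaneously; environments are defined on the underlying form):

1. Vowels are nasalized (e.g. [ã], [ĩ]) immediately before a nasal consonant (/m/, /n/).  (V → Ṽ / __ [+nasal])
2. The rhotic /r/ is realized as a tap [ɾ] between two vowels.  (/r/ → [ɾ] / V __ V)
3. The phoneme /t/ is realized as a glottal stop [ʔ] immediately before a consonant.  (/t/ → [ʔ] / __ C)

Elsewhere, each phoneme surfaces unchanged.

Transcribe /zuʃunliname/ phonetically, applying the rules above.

[zuʃũnlĩnãme]

/z/ — not in any rule's target class → [z].
/u/ (between /z/ and /ʃ/) fails the environment for rule 1, so it stays [u].
/ʃ/ — not in any rule's target class → [ʃ].
/u/ meets the environment for rule 1 (before a nasal consonant) → [ũ].
/n/ (between /u/ and /l/): no rule targets it → [n].
/l/ (between /n/ and /i/): no rule targets it → [l].
/i/ meets the environment for rule 1 (before a nasal consonant) → [ĩ].
/n/ (between /i/ and /a/): no rule targets it → [n].
/a/ (between /n/ and /m/): before a nasal consonant, so rule 1 applies → [ã].
/m/ (between /a/ and /e/) is unaffected → [m].
/e/ — word-final; rule 1 does not apply here → [e].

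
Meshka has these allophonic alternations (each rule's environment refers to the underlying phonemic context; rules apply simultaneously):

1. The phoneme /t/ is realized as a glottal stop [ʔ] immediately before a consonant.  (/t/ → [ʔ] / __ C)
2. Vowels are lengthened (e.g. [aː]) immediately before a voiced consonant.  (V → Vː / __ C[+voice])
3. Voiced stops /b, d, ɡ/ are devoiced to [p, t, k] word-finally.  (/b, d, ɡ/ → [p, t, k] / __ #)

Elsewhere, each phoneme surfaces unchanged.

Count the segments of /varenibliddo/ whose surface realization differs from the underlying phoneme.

4

Segments that undergo a rule: /a/ → [aː] (rule 2); /e/ → [eː] (rule 2); /i/ → [iː] (rule 2); /i/ → [iː] (rule 2).
All other segments surface unchanged.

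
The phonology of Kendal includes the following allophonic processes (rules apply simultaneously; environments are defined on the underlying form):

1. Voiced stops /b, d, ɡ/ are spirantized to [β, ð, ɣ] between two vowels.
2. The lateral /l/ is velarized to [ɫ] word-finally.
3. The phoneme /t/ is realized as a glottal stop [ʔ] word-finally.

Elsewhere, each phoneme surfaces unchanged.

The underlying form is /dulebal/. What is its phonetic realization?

[duleβaɫ]

/d/ (word-initial) is in the target of rule 1 but the environment (between two vowels) is not met → [d].
/l/ (between /u/ and /e/) fails the environment for rule 2, so it stays [l].
Rule 1 applies to /b/ (between /e/ and /a/: between two vowels) → [β].
/l/ (word-final) occurs word-finally → [ɫ] by rule 2.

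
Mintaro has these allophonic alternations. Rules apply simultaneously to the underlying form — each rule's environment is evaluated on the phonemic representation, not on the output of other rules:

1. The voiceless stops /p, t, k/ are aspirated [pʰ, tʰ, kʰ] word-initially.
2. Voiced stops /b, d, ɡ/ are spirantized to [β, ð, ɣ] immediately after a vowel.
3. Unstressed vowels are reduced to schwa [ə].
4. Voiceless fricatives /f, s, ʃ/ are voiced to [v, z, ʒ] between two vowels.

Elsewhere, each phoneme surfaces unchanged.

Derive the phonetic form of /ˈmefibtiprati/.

[ˈmevəβtəprətə]

/m/ (word-initial) is unaffected → [m].
/e/ (between /m/ and /f/): rule 3 targets it, but not in an unstressed syllable → unchanged [e].
/f/ (between /e/ and /i/): between two vowels, so rule 4 applies → [v].
/i/ (between /f/ and /b/): in an unstressed syllable, so rule 3 applies → [ə].
Rule 2 applies to /b/ (between /i/ and /t/: immediately after a vowel) → [β].
/t/ (between /b/ and /i/) is in the target of rule 1 but the environment (word-initially) is not met → [t].
Rule 3 applies to /i/ (between /t/ and /p/: in an unstressed syllable) → [ə].
/p/ (between /i/ and /r/) fails the environment for rule 1, so it stays [p].
/r/ (between /p/ and /a/): no rule targets it → [r].
/a/ — between /r/ and /t/, in an unstressed syllable — surfaces as [ə] (rule 3).
/t/ (between /a/ and /i/): rule 1 targets it, but not word-initially → unchanged [t].
/i/ (word-final): in an unstressed syllable, so rule 3 applies → [ə].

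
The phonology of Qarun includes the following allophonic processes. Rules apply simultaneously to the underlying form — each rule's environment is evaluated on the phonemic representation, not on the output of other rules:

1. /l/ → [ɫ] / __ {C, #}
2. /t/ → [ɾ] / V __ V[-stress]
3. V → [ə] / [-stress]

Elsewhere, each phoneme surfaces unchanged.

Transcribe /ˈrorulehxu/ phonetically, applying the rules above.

[ˈrorələhxə]

/r/ — not in any rule's target class → [r].
/o/ (between /r/ and /r/) is in the target of rule 3 but the environment (in an unstressed syllable) is not met → [o].
/r/ — not in any rule's target class → [r].
/u/ meets the environment for rule 3 (in an unstressed syllable) → [ə].
/l/ (between /u/ and /e/) fails the environment for rule 1, so it stays [l].
/e/ meets the environment for rule 3 (in an unstressed syllable) → [ə].
/h/ (between /e/ and /x/): no rule targets it → [h].
/x/ stays [x].
/u/ (word-final): in an unstressed syllable, so rule 3 applies → [ə].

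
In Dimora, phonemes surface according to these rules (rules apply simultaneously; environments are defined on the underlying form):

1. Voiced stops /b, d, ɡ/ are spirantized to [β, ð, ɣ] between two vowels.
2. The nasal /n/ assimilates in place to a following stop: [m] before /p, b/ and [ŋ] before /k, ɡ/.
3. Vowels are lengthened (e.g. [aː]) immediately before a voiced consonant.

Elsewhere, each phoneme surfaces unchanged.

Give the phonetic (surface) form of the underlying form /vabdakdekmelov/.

[vaːbdakdekmeːloːv]

/a/ — between /v/ and /b/, before a voiced consonant — surfaces as [aː] (rule 3).
/b/ (between /a/ and /d/) fails the environment for rule 1, so it stays [b].
/d/ (between /b/ and /a/) is in the target of rule 1 but the environment (between two vowels) is not met → [d].
/a/ (between /d/ and /k/): rule 3 targets it, but not before a voiced consonant → unchanged [a].
/d/ (between /k/ and /e/) is in the target of rule 1 but the environment (between two vowels) is not met → [d].
/e/ (between /d/ and /k/): rule 3 targets it, but not before a voiced consonant → unchanged [e].
/e/ (between /m/ and /l/) occurs before a voiced consonant → [eː] by rule 3.
/o/ meets the environment for rule 3 (before a voiced consonant) → [oː].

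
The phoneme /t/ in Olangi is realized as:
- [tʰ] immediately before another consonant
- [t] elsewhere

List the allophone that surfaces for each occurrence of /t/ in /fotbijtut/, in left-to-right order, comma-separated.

[tʰ], [t], [t]

Occurrence 1 (position 3): immediately before another consonant → [tʰ].
Occurrence 2 (position 7): no conditioning environment matches → elsewhere allophone [t].
Occurrence 3 (position 9): no conditioning environment matches → elsewhere allophone [t].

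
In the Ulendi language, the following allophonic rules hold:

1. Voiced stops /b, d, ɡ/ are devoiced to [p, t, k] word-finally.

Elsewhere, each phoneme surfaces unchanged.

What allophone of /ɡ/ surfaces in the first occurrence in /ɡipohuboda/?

[ɡ]

/ɡ/ — word-initial; rule 1 does not apply here → [ɡ].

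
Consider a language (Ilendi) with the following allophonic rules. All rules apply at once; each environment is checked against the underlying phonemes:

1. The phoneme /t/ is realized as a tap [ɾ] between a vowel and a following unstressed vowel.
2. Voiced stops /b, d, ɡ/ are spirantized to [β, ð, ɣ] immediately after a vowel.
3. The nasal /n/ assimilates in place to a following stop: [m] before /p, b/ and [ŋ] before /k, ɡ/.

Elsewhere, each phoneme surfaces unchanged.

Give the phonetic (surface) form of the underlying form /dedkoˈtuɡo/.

/d/ — word-initial; rule 2 does not apply here → [d].
Rule 2 applies to /d/ (between /e/ and /k/: immediately after a vowel) → [ð].
/t/ — between /o/ and /u/; rule 1 does not apply here → [t].
/ɡ/ (between /u/ and /o/): immediately after a vowel, so rule 2 applies → [ɣ].

[deðkoˈtuɣo]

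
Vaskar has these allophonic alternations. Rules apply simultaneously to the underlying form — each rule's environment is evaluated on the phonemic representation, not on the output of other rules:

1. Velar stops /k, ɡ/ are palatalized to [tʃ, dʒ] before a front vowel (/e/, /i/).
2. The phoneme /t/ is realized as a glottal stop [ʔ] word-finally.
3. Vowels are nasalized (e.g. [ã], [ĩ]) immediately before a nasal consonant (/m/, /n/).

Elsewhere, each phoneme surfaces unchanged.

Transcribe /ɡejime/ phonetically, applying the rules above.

[dʒejĩme]

/ɡ/ (word-initial): before a front vowel, so rule 1 applies → [dʒ].
/e/ — between /ɡ/ and /j/; rule 3 does not apply here → [e].
/i/ (between /j/ and /m/) occurs before a nasal consonant → [ĩ] by rule 3.
/e/ (word-final) is in the target of rule 3 but the environment (before a nasal consonant) is not met → [e].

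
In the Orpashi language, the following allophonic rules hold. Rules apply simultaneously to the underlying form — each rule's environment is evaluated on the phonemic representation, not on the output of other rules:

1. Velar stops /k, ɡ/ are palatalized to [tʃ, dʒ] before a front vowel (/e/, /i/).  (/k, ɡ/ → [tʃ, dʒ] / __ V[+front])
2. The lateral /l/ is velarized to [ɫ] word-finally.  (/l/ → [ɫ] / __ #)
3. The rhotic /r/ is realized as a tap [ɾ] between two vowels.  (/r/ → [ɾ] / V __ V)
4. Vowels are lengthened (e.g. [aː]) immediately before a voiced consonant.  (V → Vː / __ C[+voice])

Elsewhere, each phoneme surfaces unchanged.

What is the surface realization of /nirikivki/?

/n/ (word-initial) is unaffected → [n].
/i/ meets the environment for rule 4 (before a voiced consonant) → [iː].
/r/ (between /i/ and /i/) occurs between two vowels → [ɾ] by rule 3.
/i/ — between /r/ and /k/; rule 4 does not apply here → [i].
/k/ — between /i/ and /i/, before a front vowel — surfaces as [tʃ] (rule 1).
Rule 4 applies to /i/ (between /k/ and /v/: before a voiced consonant) → [iː].
/v/ (between /i/ and /k/) is unaffected → [v].
Rule 1 applies to /k/ (between /v/ and /i/: before a front vowel) → [tʃ].
/i/ (word-final) fails the environment for rule 4, so it stays [i].

[niːɾitʃiːvtʃi]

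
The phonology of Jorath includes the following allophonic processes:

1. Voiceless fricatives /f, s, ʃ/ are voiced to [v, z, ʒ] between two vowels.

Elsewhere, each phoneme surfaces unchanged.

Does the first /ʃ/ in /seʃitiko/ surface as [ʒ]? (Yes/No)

/ʃ/ meets the environment for rule 1 (between two vowels) → [ʒ].
The actual realization is [ʒ], which matches [ʒ].

Yes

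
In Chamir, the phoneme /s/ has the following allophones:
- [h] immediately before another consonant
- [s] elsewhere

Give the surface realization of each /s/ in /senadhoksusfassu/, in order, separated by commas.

Occurrence 1 (position 1): no conditioning environment matches → elsewhere allophone [s].
Occurrence 2 (position 9): no conditioning environment matches → elsewhere allophone [s].
Occurrence 3 (position 11): immediately before another consonant → [h].
Occurrence 4 (position 14): immediately before another consonant → [h].
Occurrence 5 (position 15): no conditioning environment matches → elsewhere allophone [s].

[s], [s], [h], [h], [s]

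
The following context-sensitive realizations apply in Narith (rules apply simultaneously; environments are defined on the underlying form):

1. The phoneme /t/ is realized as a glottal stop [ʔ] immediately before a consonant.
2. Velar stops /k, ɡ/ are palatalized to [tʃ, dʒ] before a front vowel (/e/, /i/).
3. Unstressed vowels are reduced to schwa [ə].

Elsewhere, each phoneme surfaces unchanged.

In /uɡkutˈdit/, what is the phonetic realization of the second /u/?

/u/ meets the environment for rule 3 (in an unstressed syllable) → [ə].

[ə]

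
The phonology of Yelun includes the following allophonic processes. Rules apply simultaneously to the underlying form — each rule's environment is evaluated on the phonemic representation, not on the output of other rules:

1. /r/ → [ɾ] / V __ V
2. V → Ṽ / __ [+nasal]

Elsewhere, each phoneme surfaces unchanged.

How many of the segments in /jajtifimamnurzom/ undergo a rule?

Segments that undergo a rule: /i/ → [ĩ] (rule 2); /a/ → [ã] (rule 2); /o/ → [õ] (rule 2).
All other segments surface unchanged.

3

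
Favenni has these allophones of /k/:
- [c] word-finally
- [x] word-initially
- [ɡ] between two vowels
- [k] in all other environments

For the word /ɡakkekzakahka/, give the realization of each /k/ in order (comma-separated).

Occurrence 1 (position 3): no conditioning environment matches → elsewhere allophone [k].
Occurrence 2 (position 4): no conditioning environment matches → elsewhere allophone [k].
Occurrence 3 (position 6): no conditioning environment matches → elsewhere allophone [k].
Occurrence 4 (position 9): between two vowels → [ɡ].
Occurrence 5 (position 12): no conditioning environment matches → elsewhere allophone [k].

[k], [k], [k], [ɡ], [k]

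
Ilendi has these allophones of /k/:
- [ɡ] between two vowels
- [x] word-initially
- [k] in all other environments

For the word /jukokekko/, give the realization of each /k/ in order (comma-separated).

[ɡ], [ɡ], [k], [k]

Occurrence 1 (position 3): between two vowels → [ɡ].
Occurrence 2 (position 5): between two vowels → [ɡ].
Occurrence 3 (position 7): no conditioning environment matches → elsewhere allophone [k].
Occurrence 4 (position 8): no conditioning environment matches → elsewhere allophone [k].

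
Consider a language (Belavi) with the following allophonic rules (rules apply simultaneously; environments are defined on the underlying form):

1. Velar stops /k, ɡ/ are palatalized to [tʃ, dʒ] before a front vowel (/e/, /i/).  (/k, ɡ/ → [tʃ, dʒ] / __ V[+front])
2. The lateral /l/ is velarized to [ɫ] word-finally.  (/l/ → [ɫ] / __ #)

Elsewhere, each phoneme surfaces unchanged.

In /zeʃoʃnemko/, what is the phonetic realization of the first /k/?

/k/ — between /m/ and /o/; rule 1 does not apply here → [k].

[k]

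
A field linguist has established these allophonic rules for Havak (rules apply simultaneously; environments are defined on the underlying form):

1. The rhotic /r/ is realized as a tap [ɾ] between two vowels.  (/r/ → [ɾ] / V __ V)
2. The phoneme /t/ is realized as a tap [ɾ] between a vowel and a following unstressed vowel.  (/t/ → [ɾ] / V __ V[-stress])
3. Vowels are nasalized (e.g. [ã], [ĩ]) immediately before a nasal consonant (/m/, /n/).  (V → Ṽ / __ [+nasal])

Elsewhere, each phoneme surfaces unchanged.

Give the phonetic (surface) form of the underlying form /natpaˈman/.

[natpãˈmãn]

/n/ (word-initial) is unaffected → [n].
/a/ (between /n/ and /t/): rule 3 targets it, but not before a nasal consonant → unchanged [a].
/t/ (between /a/ and /p/) fails the environment for rule 2, so it stays [t].
/p/ (between /t/ and /a/) is unaffected → [p].
/a/ — between /p/ and /m/, before a nasal consonant — surfaces as [ã] (rule 3).
/m/ — not in any rule's target class → [m].
/a/ (between /m/ and /n/) occurs before a nasal consonant → [ã] by rule 3.
/n/ — not in any rule's target class → [n].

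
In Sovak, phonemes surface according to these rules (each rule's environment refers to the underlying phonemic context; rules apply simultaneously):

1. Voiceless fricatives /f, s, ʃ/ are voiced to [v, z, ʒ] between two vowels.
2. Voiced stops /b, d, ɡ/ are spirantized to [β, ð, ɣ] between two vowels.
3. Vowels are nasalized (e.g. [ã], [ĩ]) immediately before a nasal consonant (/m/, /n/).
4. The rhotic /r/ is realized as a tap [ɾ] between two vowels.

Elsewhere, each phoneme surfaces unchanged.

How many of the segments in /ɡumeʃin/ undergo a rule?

Segments that undergo a rule: /u/ → [ũ] (rule 3); /ʃ/ → [ʒ] (rule 1); /i/ → [ĩ] (rule 3).
All other segments surface unchanged.

3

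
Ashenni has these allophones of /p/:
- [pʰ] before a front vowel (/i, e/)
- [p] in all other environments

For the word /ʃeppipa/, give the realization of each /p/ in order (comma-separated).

Occurrence 1 (position 3): no conditioning environment matches → elsewhere allophone [p].
Occurrence 2 (position 4): before a front vowel (/i, e/) → [pʰ].
Occurrence 3 (position 6): no conditioning environment matches → elsewhere allophone [p].

[p], [pʰ], [p]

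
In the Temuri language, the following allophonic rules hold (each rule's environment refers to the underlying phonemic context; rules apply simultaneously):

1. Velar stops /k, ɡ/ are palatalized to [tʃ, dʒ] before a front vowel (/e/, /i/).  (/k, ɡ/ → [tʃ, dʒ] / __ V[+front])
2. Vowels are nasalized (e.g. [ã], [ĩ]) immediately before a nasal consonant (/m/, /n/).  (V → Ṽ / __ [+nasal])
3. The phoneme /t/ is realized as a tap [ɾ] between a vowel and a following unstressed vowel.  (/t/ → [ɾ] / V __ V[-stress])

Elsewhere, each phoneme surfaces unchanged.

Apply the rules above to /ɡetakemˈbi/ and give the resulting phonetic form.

Rule 1 applies to /ɡ/ (word-initial: before a front vowel) → [dʒ].
/e/ (between /ɡ/ and /t/): rule 2 targets it, but not before a nasal consonant → unchanged [e].
/t/ meets the environment for rule 3 (between a vowel and a following unstressed vowel) → [ɾ].
/a/ (between /t/ and /k/) is in the target of rule 2 but the environment (before a nasal consonant) is not met → [a].
/k/ (between /a/ and /e/) occurs before a front vowel → [tʃ] by rule 1.
/e/ (between /k/ and /m/) occurs before a nasal consonant → [ẽ] by rule 2.
/m/ — not in any rule's target class → [m].
/b/ (between /m/ and /i/): no rule targets it → [b].
/i/ (word-final) is in the target of rule 2 but the environment (before a nasal consonant) is not met → [i].

[dʒeɾatʃẽmˈbi]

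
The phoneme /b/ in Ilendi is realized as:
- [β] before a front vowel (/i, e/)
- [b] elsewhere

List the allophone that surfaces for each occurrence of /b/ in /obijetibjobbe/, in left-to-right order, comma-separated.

[β], [b], [b], [β]

Occurrence 1 (position 2): before a front vowel (/i, e/) → [β].
Occurrence 2 (position 8): no conditioning environment matches → elsewhere allophone [b].
Occurrence 3 (position 11): no conditioning environment matches → elsewhere allophone [b].
Occurrence 4 (position 12): before a front vowel (/i, e/) → [β].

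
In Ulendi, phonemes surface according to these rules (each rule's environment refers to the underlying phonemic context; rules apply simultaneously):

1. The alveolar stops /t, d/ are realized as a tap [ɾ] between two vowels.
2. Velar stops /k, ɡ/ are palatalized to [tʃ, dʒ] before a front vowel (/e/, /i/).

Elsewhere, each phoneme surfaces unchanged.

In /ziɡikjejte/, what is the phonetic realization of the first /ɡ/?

[dʒ]

Rule 2 applies to /ɡ/ (between /i/ and /i/: before a front vowel) → [dʒ].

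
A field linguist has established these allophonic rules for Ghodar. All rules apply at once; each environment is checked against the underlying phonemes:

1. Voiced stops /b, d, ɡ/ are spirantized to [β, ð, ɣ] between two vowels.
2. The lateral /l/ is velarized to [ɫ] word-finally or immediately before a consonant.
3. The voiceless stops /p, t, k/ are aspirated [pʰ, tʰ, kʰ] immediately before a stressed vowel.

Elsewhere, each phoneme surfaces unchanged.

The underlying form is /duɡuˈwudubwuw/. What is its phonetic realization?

/d/ — word-initial; rule 1 does not apply here → [d].
/u/ (between /d/ and /ɡ/): no rule targets it → [u].
/ɡ/ (between /u/ and /u/) occurs between two vowels → [ɣ] by rule 1.
/u/ stays [u].
/w/ (between /u/ and /u/) is unaffected → [w].
/u/ (between /w/ and /d/): no rule targets it → [u].
/d/ (between /u/ and /u/) occurs between two vowels → [ð] by rule 1.
/u/ — not in any rule's target class → [u].
/b/ (between /u/ and /w/): rule 1 targets it, but not between two vowels → unchanged [b].
/w/ stays [w].
/u/ (between /w/ and /w/) is unaffected → [u].
/w/ (word-final): no rule targets it → [w].

[duɣuˈwuðubwuw]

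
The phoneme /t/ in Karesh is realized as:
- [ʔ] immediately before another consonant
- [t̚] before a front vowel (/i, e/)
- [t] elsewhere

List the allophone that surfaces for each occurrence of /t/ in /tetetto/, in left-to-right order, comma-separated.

Occurrence 1 (position 1): before a front vowel (/i, e/) → [t̚].
Occurrence 2 (position 3): before a front vowel (/i, e/) → [t̚].
Occurrence 3 (position 5): immediately before another consonant → [ʔ].
Occurrence 4 (position 6): no conditioning environment matches → elsewhere allophone [t].

[t̚], [t̚], [ʔ], [t]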